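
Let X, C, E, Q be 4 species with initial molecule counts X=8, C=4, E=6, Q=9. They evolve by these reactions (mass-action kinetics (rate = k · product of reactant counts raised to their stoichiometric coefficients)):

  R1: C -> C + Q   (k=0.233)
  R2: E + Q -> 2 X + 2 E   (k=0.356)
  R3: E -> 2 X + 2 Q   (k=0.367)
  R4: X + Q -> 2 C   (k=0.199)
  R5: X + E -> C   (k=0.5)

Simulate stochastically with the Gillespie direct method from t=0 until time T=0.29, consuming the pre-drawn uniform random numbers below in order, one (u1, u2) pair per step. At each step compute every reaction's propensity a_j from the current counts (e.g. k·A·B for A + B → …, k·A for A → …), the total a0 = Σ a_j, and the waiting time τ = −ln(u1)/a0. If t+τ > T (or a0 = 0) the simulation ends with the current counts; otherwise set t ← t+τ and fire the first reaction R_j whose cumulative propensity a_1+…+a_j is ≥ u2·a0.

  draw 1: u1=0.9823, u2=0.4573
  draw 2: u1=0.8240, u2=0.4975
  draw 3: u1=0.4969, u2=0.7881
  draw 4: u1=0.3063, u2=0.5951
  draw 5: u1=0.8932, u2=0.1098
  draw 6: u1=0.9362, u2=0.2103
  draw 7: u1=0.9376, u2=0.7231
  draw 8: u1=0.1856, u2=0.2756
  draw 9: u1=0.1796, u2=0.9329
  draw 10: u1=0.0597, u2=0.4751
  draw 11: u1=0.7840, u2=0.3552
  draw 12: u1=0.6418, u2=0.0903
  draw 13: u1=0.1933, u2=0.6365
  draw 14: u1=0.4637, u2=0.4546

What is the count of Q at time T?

t=0.000: X=8 C=4 E=6 Q=9
Draw 1: a1=0.932, a2=19.224, a3=2.202, a4=14.328, a5=24.000, a0=60.686; τ=−ln(0.9823)/60.686=0.000 → t=0.000; u2·a0=0.4573·60.686=27.752; a1+…+a3=22.358 < 27.752 ≤ a1+…+a4=36.686 → R4 fires; X=7 C=6 E=6 Q=8
Draw 2: a1=1.398, a2=17.088, a3=2.202, a4=11.144, a5=21.000, a0=52.832; τ=−ln(0.8240)/52.832=0.004 → t=0.004; u2·a0=0.4975·52.832=26.284; a1+…+a3=20.688 < 26.284 ≤ a1+…+a4=31.832 → R4 fires; X=6 C=8 E=6 Q=7
Draw 3: a1=1.864, a2=14.952, a3=2.202, a4=8.358, a5=18.000, a0=45.376; τ=−ln(0.4969)/45.376=0.015 → t=0.019; u2·a0=0.7881·45.376=35.761; a1+…+a4=27.376 < 35.761 ≤ a1+…+a5=45.376 → R5 fires; X=5 C=9 E=5 Q=7
Draw 4: a1=2.097, a2=12.460, a3=1.835, a4=6.965, a5=12.500, a0=35.857; τ=−ln(0.3063)/35.857=0.033 → t=0.052; u2·a0=0.5951·35.857=21.339; a1+…+a3=16.392 < 21.339 ≤ a1+…+a4=23.357 → R4 fires; X=4 C=11 E=5 Q=6
Draw 5: a1=2.563, a2=10.680, a3=1.835, a4=4.776, a5=10.000, a0=29.854; τ=−ln(0.8932)/29.854=0.004 → t=0.056; u2·a0=0.1098·29.854=3.278; a1=2.563 < 3.278 ≤ a1+a2=13.243 → R2 fires; X=6 C=11 E=6 Q=5
Draw 6: a1=2.563, a2=10.680, a3=2.202, a4=5.970, a5=18.000, a0=39.415; τ=−ln(0.9362)/39.415=0.002 → t=0.058; u2·a0=0.2103·39.415=8.289; a1=2.563 < 8.289 ≤ a1+a2=13.243 → R2 fires; X=8 C=11 E=7 Q=4
Draw 7: a1=2.563, a2=9.968, a3=2.569, a4=6.368, a5=28.000, a0=49.468; τ=−ln(0.9376)/49.468=0.001 → t=0.059; u2·a0=0.7231·49.468=35.770; a1+…+a4=21.468 < 35.770 ≤ a1+…+a5=49.468 → R5 fires; X=7 C=12 E=6 Q=4
Draw 8: a1=2.796, a2=8.544, a3=2.202, a4=5.572, a5=21.000, a0=40.114; τ=−ln(0.1856)/40.114=0.042 → t=0.101; u2·a0=0.2756·40.114=11.055; a1=2.796 < 11.055 ≤ a1+a2=11.340 → R2 fires; X=9 C=12 E=7 Q=3
Draw 9: a1=2.796, a2=7.476, a3=2.569, a4=5.373, a5=31.500, a0=49.714; τ=−ln(0.1796)/49.714=0.035 → t=0.136; u2·a0=0.9329·49.714=46.378; a1+…+a4=18.214 < 46.378 ≤ a1+…+a5=49.714 → R5 fires; X=8 C=13 E=6 Q=3
Draw 10: a1=3.029, a2=6.408, a3=2.202, a4=4.776, a5=24.000, a0=40.415; τ=−ln(0.0597)/40.415=0.070 → t=0.205; u2·a0=0.4751·40.415=19.201; a1+…+a4=16.415 < 19.201 ≤ a1+…+a5=40.415 → R5 fires; X=7 C=14 E=5 Q=3
Draw 11: a1=3.262, a2=5.340, a3=1.835, a4=4.179, a5=17.500, a0=32.116; τ=−ln(0.7840)/32.116=0.008 → t=0.213; u2·a0=0.3552·32.116=11.408; a1+…+a3=10.437 < 11.408 ≤ a1+…+a4=14.616 → R4 fires; X=6 C=16 E=5 Q=2
Draw 12: a1=3.728, a2=3.560, a3=1.835, a4=2.388, a5=15.000, a0=26.511; τ=−ln(0.6418)/26.511=0.017 → t=0.230; u2·a0=0.0903·26.511=2.394 ≤ a1=3.728 → R1 fires; X=6 C=16 E=5 Q=3
Draw 13: a1=3.728, a2=5.340, a3=1.835, a4=3.582, a5=15.000, a0=29.485; τ=−ln(0.1933)/29.485=0.056 → t=0.285; u2·a0=0.6365·29.485=18.767; a1+…+a4=14.485 < 18.767 ≤ a1+…+a5=29.485 → R5 fires; X=5 C=17 E=4 Q=3
Draw 14: a1=3.961, a2=4.272, a3=1.468, a4=2.985, a5=10.000, a0=22.686; τ=−ln(0.4637)/22.686=0.034 → t=0.319 > T=0.29: stop.
Read off Q at T=0.29: 3

Q at T = 3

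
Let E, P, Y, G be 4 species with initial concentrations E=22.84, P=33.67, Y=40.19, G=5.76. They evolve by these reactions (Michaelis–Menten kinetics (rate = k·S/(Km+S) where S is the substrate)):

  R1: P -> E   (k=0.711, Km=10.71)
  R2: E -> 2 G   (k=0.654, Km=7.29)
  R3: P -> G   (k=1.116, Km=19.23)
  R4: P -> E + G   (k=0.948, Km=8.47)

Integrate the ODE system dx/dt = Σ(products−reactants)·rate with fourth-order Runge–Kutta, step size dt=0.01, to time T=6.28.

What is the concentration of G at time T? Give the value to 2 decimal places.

G at T = 20.79

RK4 with dt=0.01: 628 steps to T=6.28. Trajectory (selected grid times):
t=0.00: E=22.84 P=33.67 Y=40.19 G=5.76
t=0.70: E=23.40 P=32.27 Y=40.19 G=7.48
t=1.40: E=23.94 P=30.89 Y=40.19 G=9.19
t=2.09: E=24.47 P=29.55 Y=40.19 G=10.86
t=2.79: E=24.99 P=28.20 Y=40.19 G=12.55
t=3.49: E=25.50 P=26.88 Y=40.19 G=14.23
t=4.19: E=26.00 P=25.57 Y=40.19 G=15.89
t=4.88: E=26.48 P=24.31 Y=40.19 G=17.52
t=5.58: E=26.95 P=23.04 Y=40.19 G=19.16
t=6.28: E=27.41 P=21.80 Y=40.19 G=20.79
Read off G at T=6.28: 20.79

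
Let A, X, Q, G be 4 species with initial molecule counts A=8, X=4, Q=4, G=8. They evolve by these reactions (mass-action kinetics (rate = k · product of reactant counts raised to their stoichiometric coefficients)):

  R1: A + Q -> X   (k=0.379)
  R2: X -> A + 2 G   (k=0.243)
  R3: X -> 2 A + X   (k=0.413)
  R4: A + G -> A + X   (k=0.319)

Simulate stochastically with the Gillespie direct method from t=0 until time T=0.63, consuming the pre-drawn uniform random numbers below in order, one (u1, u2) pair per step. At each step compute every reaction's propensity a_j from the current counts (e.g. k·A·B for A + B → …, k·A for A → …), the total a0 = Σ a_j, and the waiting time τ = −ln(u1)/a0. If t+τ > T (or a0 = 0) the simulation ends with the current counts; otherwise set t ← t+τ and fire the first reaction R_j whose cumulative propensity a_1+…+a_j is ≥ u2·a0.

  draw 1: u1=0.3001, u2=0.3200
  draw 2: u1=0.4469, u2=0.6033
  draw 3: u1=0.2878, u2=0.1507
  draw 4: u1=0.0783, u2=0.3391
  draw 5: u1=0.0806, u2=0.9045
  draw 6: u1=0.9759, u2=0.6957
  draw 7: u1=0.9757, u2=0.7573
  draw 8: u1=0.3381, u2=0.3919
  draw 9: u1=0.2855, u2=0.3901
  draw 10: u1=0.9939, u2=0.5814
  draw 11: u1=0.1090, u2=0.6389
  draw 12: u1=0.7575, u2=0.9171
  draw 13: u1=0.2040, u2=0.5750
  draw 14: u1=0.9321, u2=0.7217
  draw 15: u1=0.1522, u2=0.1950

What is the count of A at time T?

t=0.000: A=8 X=4 Q=4 G=8
Draw 1: a1=12.128, a2=0.972, a3=1.652, a4=20.416, a0=35.168; τ=−ln(0.3001)/35.168=0.034 → t=0.034; u2·a0=0.3200·35.168=11.254 ≤ a1=12.128 → R1 fires; A=7 X=5 Q=3 G=8
Draw 2: a1=7.959, a2=1.215, a3=2.065, a4=17.864, a0=29.103; τ=−ln(0.4469)/29.103=0.028 → t=0.062; u2·a0=0.6033·29.103=17.558; a1+…+a3=11.239 < 17.558 ≤ a1+…+a4=29.103 → R4 fires; A=7 X=6 Q=3 G=7
Draw 3: a1=7.959, a2=1.458, a3=2.478, a4=15.631, a0=27.526; τ=−ln(0.2878)/27.526=0.045 → t=0.107; u2·a0=0.1507·27.526=4.148 ≤ a1=7.959 → R1 fires; A=6 X=7 Q=2 G=7
Draw 4: a1=4.548, a2=1.701, a3=2.891, a4=13.398, a0=22.538; τ=−ln(0.0783)/22.538=0.113 → t=0.220; u2·a0=0.3391·22.538=7.643; a1+a2=6.249 < 7.643 ≤ a1+…+a3=9.140 → R3 fires; A=8 X=7 Q=2 G=7
Draw 5: a1=6.064, a2=1.701, a3=2.891, a4=17.864, a0=28.520; τ=−ln(0.0806)/28.520=0.088 → t=0.308; u2·a0=0.9045·28.520=25.796; a1+…+a3=10.656 < 25.796 ≤ a1+…+a4=28.520 → R4 fires; A=8 X=8 Q=2 G=6
Draw 6: a1=6.064, a2=1.944, a3=3.304, a4=15.312, a0=26.624; τ=−ln(0.9759)/26.624=0.001 → t=0.309; u2·a0=0.6957·26.624=18.522; a1+…+a3=11.312 < 18.522 ≤ a1+…+a4=26.624 → R4 fires; A=8 X=9 Q=2 G=5
Draw 7: a1=6.064, a2=2.187, a3=3.717, a4=12.760, a0=24.728; τ=−ln(0.9757)/24.728=0.001 → t=0.310; u2·a0=0.7573·24.728=18.727; a1+…+a3=11.968 < 18.727 ≤ a1+…+a4=24.728 → R4 fires; A=8 X=10 Q=2 G=4
Draw 8: a1=6.064, a2=2.430, a3=4.130, a4=10.208, a0=22.832; τ=−ln(0.3381)/22.832=0.047 → t=0.358; u2·a0=0.3919·22.832=8.948; a1+a2=8.494 < 8.948 ≤ a1+…+a3=12.624 → R3 fires; A=10 X=10 Q=2 G=4
Draw 9: a1=7.580, a2=2.430, a3=4.130, a4=12.760, a0=26.900; τ=−ln(0.2855)/26.900=0.047 → t=0.404; u2·a0=0.3901·26.900=10.494; a1+a2=10.010 < 10.494 ≤ a1+…+a3=14.140 → R3 fires; A=12 X=10 Q=2 G=4
Draw 10: a1=9.096, a2=2.430, a3=4.130, a4=15.312, a0=30.968; τ=−ln(0.9939)/30.968=0.000 → t=0.405; u2·a0=0.5814·30.968=18.005; a1+…+a3=15.656 < 18.005 ≤ a1+…+a4=30.968 → R4 fires; A=12 X=11 Q=2 G=3
Draw 11: a1=9.096, a2=2.673, a3=4.543, a4=11.484, a0=27.796; τ=−ln(0.1090)/27.796=0.080 → t=0.484; u2·a0=0.6389·27.796=17.759; a1+…+a3=16.312 < 17.759 ≤ a1+…+a4=27.796 → R4 fires; A=12 X=12 Q=2 G=2
Draw 12: a1=9.096, a2=2.916, a3=4.956, a4=7.656, a0=24.624; τ=−ln(0.7575)/24.624=0.011 → t=0.496; u2·a0=0.9171·24.624=22.583; a1+…+a3=16.968 < 22.583 ≤ a1+…+a4=24.624 → R4 fires; A=12 X=13 Q=2 G=1
Draw 13: a1=9.096, a2=3.159, a3=5.369, a4=3.828, a0=21.452; τ=−ln(0.2040)/21.452=0.074 → t=0.570; u2·a0=0.5750·21.452=12.335; a1+a2=12.255 < 12.335 ≤ a1+…+a3=17.624 → R3 fires; A=14 X=13 Q=2 G=1
Draw 14: a1=10.612, a2=3.159, a3=5.369, a4=4.466, a0=23.606; τ=−ln(0.9321)/23.606=0.003 → t=0.573; u2·a0=0.7217·23.606=17.036; a1+a2=13.771 < 17.036 ≤ a1+…+a3=19.140 → R3 fires; A=16 X=13 Q=2 G=1
Draw 15: a1=12.128, a2=3.159, a3=5.369, a4=5.104, a0=25.760; τ=−ln(0.1522)/25.760=0.073 → t=0.646 > T=0.63: stop.
Read off A at T=0.63: 16

A at T = 16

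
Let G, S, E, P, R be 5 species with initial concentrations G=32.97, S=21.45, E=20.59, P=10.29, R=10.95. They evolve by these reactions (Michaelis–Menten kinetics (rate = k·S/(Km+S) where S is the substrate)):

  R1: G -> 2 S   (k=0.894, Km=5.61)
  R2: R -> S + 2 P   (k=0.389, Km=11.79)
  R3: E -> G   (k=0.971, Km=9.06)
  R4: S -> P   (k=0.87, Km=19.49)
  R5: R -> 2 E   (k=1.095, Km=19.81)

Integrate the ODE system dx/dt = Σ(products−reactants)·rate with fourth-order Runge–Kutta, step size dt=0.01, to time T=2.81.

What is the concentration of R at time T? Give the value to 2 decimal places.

R at T = 9.40

RK4 with dt=0.01: 281 steps to T=2.81. Trajectory (selected grid times):
t=0.00: G=32.97 S=21.45 E=20.59 P=10.29 R=10.95
t=0.31: G=32.94 S=21.84 E=20.62 P=10.55 R=10.77
t=0.62: G=32.91 S=22.23 E=20.65 P=10.81 R=10.60
t=0.94: G=32.89 S=22.63 E=20.68 P=11.07 R=10.42
t=1.25: G=32.86 S=23.01 E=20.70 P=11.33 R=10.24
t=1.56: G=32.83 S=23.39 E=20.72 P=11.59 R=10.07
t=1.87: G=32.80 S=23.77 E=20.74 P=11.85 R=9.90
t=2.19: G=32.78 S=24.17 E=20.75 P=12.11 R=9.73
t=2.50: G=32.75 S=24.54 E=20.77 P=12.37 R=9.56
t=2.81: G=32.72 S=24.92 E=20.78 P=12.63 R=9.40
Read off R at T=2.81: 9.40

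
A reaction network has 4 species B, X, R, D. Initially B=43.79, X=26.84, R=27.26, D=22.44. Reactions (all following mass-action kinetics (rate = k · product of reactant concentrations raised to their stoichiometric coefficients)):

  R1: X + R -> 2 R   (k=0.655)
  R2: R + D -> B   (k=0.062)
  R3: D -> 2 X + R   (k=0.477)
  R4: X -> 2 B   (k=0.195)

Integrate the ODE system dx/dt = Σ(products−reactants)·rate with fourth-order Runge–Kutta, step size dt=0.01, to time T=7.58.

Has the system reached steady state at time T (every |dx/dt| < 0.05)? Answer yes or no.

Steady state at T: yes

RK4 with dt=0.01: 758 steps to T=7.58. Trajectory (selected grid times):
t=0.00: B=43.79 X=26.84 R=27.26 D=22.44
t=0.84: B=62.33 X=0.05 R=44.84 D=1.36
t=1.68: B=63.42 X=0.00 R=44.36 D=0.09
t=2.53: B=63.49 X=0.00 R=44.33 D=0.01
t=3.37: B=63.50 X=0.00 R=44.32 D=0.00
t=4.21: B=63.50 X=0.00 R=44.32 D=0.00
t=5.05: B=63.50 X=0.00 R=44.32 D=0.00
t=5.90: B=63.50 X=0.00 R=44.32 D=0.00
t=6.74: B=63.50 X=0.00 R=44.32 D=0.00
t=7.58: B=63.50 X=0.00 R=44.32 D=0.00
Rates at T: R1=0.0000, R2=0.0000, R3=0.0000, R4=0.0000
dx/dt at T (Σ net stoichiometry × rate): B=+0.0000, X=-0.0000, R=-0.0000, D=-0.0000
Largest |dx/dt| is |-0.0000| (D) < 0.05 → steady.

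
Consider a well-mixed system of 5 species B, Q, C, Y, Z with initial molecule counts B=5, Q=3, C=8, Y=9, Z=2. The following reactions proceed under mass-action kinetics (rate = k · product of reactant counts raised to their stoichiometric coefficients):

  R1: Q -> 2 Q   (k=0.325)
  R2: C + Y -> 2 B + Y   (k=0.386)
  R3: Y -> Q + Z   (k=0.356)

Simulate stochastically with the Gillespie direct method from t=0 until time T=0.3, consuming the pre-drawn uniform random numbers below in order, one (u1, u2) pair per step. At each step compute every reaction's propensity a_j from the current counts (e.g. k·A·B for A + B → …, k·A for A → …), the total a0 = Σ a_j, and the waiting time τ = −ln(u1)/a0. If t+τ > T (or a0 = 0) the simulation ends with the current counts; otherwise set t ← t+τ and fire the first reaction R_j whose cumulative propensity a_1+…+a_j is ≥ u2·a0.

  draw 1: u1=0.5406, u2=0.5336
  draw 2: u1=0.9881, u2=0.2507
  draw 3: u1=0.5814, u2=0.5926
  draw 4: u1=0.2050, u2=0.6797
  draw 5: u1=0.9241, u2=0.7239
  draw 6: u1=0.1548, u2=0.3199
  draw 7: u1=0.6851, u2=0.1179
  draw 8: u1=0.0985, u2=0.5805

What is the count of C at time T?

t=0.000: B=5 Q=3 C=8 Y=9 Z=2
Draw 1: a1=0.975, a2=27.792, a3=3.204, a0=31.971; τ=−ln(0.5406)/31.971=0.019 → t=0.019; u2·a0=0.5336·31.971=17.060; a1=0.975 < 17.060 ≤ a1+a2=28.767 → R2 fires; B=7 Q=3 C=7 Y=9 Z=2
Draw 2: a1=0.975, a2=24.318, a3=3.204, a0=28.497; τ=−ln(0.9881)/28.497=0.000 → t=0.020; u2·a0=0.2507·28.497=7.144; a1=0.975 < 7.144 ≤ a1+a2=25.293 → R2 fires; B=9 Q=3 C=6 Y=9 Z=2
Draw 3: a1=0.975, a2=20.844, a3=3.204, a0=25.023; τ=−ln(0.5814)/25.023=0.022 → t=0.041; u2·a0=0.5926·25.023=14.829; a1=0.975 < 14.829 ≤ a1+a2=21.819 → R2 fires; B=11 Q=3 C=5 Y=9 Z=2
Draw 4: a1=0.975, a2=17.370, a3=3.204, a0=21.549; τ=−ln(0.2050)/21.549=0.074 → t=0.115; u2·a0=0.6797·21.549=14.647; a1=0.975 < 14.647 ≤ a1+a2=18.345 → R2 fires; B=13 Q=3 C=4 Y=9 Z=2
Draw 5: a1=0.975, a2=13.896, a3=3.204, a0=18.075; τ=−ln(0.9241)/18.075=0.004 → t=0.119; u2·a0=0.7239·18.075=13.084; a1=0.975 < 13.084 ≤ a1+a2=14.871 → R2 fires; B=15 Q=3 C=3 Y=9 Z=2
Draw 6: a1=0.975, a2=10.422, a3=3.204, a0=14.601; τ=−ln(0.1548)/14.601=0.128 → t=0.247; u2·a0=0.3199·14.601=4.671; a1=0.975 < 4.671 ≤ a1+a2=11.397 → R2 fires; B=17 Q=3 C=2 Y=9 Z=2
Draw 7: a1=0.975, a2=6.948, a3=3.204, a0=11.127; τ=−ln(0.6851)/11.127=0.034 → t=0.281; u2·a0=0.1179·11.127=1.312; a1=0.975 < 1.312 ≤ a1+a2=7.923 → R2 fires; B=19 Q=3 C=1 Y=9 Z=2
Draw 8: a1=0.975, a2=3.474, a3=3.204, a0=7.653; τ=−ln(0.0985)/7.653=0.303 → t=0.584 > T=0.3: stop.
Read off C at T=0.3: 1

C at T = 1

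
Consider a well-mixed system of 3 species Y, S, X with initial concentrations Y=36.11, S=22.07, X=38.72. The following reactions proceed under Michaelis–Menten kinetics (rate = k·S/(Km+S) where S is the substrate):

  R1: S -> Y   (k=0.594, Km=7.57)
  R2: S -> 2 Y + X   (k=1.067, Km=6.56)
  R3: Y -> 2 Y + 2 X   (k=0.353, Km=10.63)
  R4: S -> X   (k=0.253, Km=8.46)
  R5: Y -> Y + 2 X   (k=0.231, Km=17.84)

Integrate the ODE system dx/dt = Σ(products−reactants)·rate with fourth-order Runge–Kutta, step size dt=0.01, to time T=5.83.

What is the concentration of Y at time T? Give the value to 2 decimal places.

Y at T = 49.27

RK4 with dt=0.01: 583 steps to T=5.83. Trajectory (selected grid times):
t=0.00: Y=36.11 S=22.07 X=38.72
t=0.65: Y=37.64 S=21.13 X=39.93
t=1.30: Y=39.15 S=20.21 X=41.14
t=1.94: Y=40.63 S=19.31 X=42.32
t=2.59: Y=42.12 S=18.40 X=43.53
t=3.24: Y=43.59 S=17.51 X=44.73
t=3.89: Y=45.04 S=16.63 X=45.92
t=4.53: Y=46.46 S=15.78 X=47.09
t=5.18: Y=47.88 S=14.93 X=48.28
t=5.83: Y=49.27 S=14.10 X=49.45
Read off Y at T=5.83: 49.27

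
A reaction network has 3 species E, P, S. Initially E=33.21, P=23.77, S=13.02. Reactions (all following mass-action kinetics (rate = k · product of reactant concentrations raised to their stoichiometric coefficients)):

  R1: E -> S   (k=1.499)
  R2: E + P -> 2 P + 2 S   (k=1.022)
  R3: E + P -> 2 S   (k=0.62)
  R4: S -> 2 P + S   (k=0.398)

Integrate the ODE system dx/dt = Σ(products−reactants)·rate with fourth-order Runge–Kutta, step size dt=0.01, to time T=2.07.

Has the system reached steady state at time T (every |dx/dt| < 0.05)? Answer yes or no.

Steady state at T: no

RK4 with dt=0.01: 207 steps to T=2.07. Trajectory (selected grid times):
t=0.00: E=33.21 P=23.77 S=13.02
t=0.23: E=0.00 P=44.90 S=78.40
t=0.46: E=0.00 P=59.26 S=78.40
t=0.69: E=0.00 P=73.61 S=78.40
t=0.92: E=0.00 P=87.96 S=78.40
t=1.15: E=0.00 P=102.32 S=78.40
t=1.38: E=0.00 P=116.67 S=78.40
t=1.61: E=0.00 P=131.02 S=78.40
t=1.84: E=0.00 P=145.37 S=78.40
t=2.07: E=0.00 P=159.73 S=78.40
Rates at T: R1=0.0000, R2=0.0000, R3=0.0000, R4=31.2015
dx/dt at T (Σ net stoichiometry × rate): E=-0.0000, P=+62.4029, S=+0.0000
Largest |dx/dt| is |+62.4029| (P) ≥ 0.05 → not steady.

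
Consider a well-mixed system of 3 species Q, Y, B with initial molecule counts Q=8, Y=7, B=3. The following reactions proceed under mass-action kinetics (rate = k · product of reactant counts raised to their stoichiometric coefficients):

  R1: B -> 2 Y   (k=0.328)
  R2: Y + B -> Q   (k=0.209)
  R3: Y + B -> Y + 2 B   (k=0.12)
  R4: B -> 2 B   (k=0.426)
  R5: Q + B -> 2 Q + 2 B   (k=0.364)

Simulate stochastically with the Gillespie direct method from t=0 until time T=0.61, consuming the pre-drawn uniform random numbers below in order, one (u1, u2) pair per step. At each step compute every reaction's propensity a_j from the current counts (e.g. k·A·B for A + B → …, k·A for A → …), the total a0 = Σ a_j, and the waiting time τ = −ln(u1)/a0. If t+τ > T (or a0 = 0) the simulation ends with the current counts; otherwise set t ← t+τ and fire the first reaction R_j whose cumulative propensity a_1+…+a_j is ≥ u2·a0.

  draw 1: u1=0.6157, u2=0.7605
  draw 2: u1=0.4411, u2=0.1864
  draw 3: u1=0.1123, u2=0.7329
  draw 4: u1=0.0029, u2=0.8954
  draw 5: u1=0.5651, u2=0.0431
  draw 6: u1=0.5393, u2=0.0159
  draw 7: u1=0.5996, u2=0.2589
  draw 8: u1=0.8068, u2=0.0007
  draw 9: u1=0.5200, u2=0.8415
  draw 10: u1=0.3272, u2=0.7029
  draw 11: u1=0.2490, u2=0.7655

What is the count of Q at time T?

Q at T = 15

t=0.000: Q=8 Y=7 B=3
Draw 1: a1=0.984, a2=4.389, a3=2.520, a4=1.278, a5=8.736, a0=17.907; τ=−ln(0.6157)/17.907=0.027 → t=0.027; u2·a0=0.7605·17.907=13.618; a1+…+a4=9.171 < 13.618 ≤ a1+…+a5=17.907 → R5 fires; Q=9 Y=7 B=4
Draw 2: a1=1.312, a2=5.852, a3=3.360, a4=1.704, a5=13.104, a0=25.332; τ=−ln(0.4411)/25.332=0.032 → t=0.059; u2·a0=0.1864·25.332=4.722; a1=1.312 < 4.722 ≤ a1+a2=7.164 → R2 fires; Q=10 Y=6 B=3
Draw 3: a1=0.984, a2=3.762, a3=2.160, a4=1.278, a5=10.920, a0=19.104; τ=−ln(0.1123)/19.104=0.114 → t=0.174; u2·a0=0.7329·19.104=14.001; a1+…+a4=8.184 < 14.001 ≤ a1+…+a5=19.104 → R5 fires; Q=11 Y=6 B=4
Draw 4: a1=1.312, a2=5.016, a3=2.880, a4=1.704, a5=16.016, a0=26.928; τ=−ln(0.0029)/26.928=0.217 → t=0.391; u2·a0=0.8954·26.928=24.111; a1+…+a4=10.912 < 24.111 ≤ a1+…+a5=26.928 → R5 fires; Q=12 Y=6 B=5
Draw 5: a1=1.640, a2=6.270, a3=3.600, a4=2.130, a5=21.840, a0=35.480; τ=−ln(0.5651)/35.480=0.016 → t=0.407; u2·a0=0.0431·35.480=1.529 ≤ a1=1.640 → R1 fires; Q=12 Y=8 B=4
Draw 6: a1=1.312, a2=6.688, a3=3.840, a4=1.704, a5=17.472, a0=31.016; τ=−ln(0.5393)/31.016=0.020 → t=0.427; u2·a0=0.0159·31.016=0.493 ≤ a1=1.312 → R1 fires; Q=12 Y=10 B=3
Draw 7: a1=0.984, a2=6.270, a3=3.600, a4=1.278, a5=13.104, a0=25.236; τ=−ln(0.5996)/25.236=0.020 → t=0.447; u2·a0=0.2589·25.236=6.534; a1=0.984 < 6.534 ≤ a1+a2=7.254 → R2 fires; Q=13 Y=9 B=2
Draw 8: a1=0.656, a2=3.762, a3=2.160, a4=0.852, a5=9.464, a0=16.894; τ=−ln(0.8068)/16.894=0.013 → t=0.460; u2·a0=0.0007·16.894=0.012 ≤ a1=0.656 → R1 fires; Q=13 Y=11 B=1
Draw 9: a1=0.328, a2=2.299, a3=1.320, a4=0.426, a5=4.732, a0=9.105; τ=−ln(0.5200)/9.105=0.072 → t=0.532; u2·a0=0.8415·9.105=7.662; a1+…+a4=4.373 < 7.662 ≤ a1+…+a5=9.105 → R5 fires; Q=14 Y=11 B=2
Draw 10: a1=0.656, a2=4.598, a3=2.640, a4=0.852, a5=10.192, a0=18.938; τ=−ln(0.3272)/18.938=0.059 → t=0.591; u2·a0=0.7029·18.938=13.312; a1+…+a4=8.746 < 13.312 ≤ a1+…+a5=18.938 → R5 fires; Q=15 Y=11 B=3
Draw 11: a1=0.984, a2=6.897, a3=3.960, a4=1.278, a5=16.380, a0=29.499; τ=−ln(0.2490)/29.499=0.047 → t=0.638 > T=0.61: stop.
Read off Q at T=0.61: 15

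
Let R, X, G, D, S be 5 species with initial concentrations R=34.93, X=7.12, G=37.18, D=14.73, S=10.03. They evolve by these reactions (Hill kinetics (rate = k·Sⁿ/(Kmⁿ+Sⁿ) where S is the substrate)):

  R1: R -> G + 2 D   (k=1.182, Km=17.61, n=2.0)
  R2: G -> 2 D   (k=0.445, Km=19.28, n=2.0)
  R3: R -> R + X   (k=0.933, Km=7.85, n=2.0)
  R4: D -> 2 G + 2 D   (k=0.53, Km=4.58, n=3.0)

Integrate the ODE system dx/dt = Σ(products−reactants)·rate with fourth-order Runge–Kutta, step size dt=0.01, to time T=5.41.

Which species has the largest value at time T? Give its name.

RK4 with dt=0.01: 541 steps to T=5.41. Trajectory (selected grid times):
t=0.00: R=34.93 X=7.12 G=37.18 D=14.73 S=10.03
t=0.60: R=34.37 X=7.65 G=38.15 D=16.59 S=10.03
t=1.20: R=33.81 X=8.18 G=39.12 D=18.45 S=10.03
t=1.80: R=33.25 X=8.71 G=40.09 D=20.31 S=10.03
t=2.40: R=32.70 X=9.24 G=41.05 D=22.16 S=10.03
t=3.01: R=32.14 X=9.78 G=42.03 D=24.04 S=10.03
t=3.61: R=31.60 X=10.31 G=42.98 D=25.89 S=10.03
t=4.21: R=31.06 X=10.84 G=43.93 D=27.73 S=10.03
t=4.81: R=30.53 X=11.36 G=44.88 D=29.56 S=10.03
t=5.41: R=30.00 X=11.89 G=45.81 D=31.39 S=10.03
At T=5.41: R=30.00 X=11.89 G=45.81 D=31.39 S=10.03; the largest is G.

Dominant species at T: G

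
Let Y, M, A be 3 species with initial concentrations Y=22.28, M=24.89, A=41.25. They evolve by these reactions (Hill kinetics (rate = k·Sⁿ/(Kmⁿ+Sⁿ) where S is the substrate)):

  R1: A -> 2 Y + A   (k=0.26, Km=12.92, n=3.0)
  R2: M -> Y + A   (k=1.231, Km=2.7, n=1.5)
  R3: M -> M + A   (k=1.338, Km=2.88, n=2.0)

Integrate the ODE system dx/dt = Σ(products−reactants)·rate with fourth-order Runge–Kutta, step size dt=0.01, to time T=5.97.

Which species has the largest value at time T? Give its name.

RK4 with dt=0.01: 597 steps to T=5.97. Trajectory (selected grid times):
t=0.00: Y=22.28 M=24.89 A=41.25
t=0.66: Y=23.40 M=24.11 A=42.90
t=1.33: Y=24.53 M=23.31 A=44.58
t=1.99: Y=25.65 M=22.53 A=46.23
t=2.65: Y=26.76 M=21.75 A=47.88
t=3.32: Y=27.89 M=20.96 A=49.55
t=3.98: Y=29.01 M=20.19 A=51.19
t=4.64: Y=30.12 M=19.41 A=52.83
t=5.31: Y=31.25 M=18.63 A=54.49
t=5.97: Y=32.35 M=17.86 A=56.12
At T=5.97: Y=32.35 M=17.86 A=56.12; the largest is A.

Dominant species at T: A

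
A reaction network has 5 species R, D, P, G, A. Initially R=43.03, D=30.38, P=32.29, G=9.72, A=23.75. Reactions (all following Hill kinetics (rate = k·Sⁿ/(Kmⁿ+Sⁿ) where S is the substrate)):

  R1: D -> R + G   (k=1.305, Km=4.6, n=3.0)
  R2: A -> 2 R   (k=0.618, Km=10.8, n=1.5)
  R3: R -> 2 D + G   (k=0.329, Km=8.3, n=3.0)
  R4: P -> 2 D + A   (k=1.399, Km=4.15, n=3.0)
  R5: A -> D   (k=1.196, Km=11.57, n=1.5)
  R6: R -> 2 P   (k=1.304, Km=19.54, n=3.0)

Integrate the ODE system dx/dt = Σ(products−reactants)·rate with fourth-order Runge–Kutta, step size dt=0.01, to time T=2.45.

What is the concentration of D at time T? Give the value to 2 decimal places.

RK4 with dt=0.01: 245 steps to T=2.45. Trajectory (selected grid times):
t=0.00: R=43.03 D=30.38 P=32.29 G=9.72 A=23.75
t=0.27: R=43.23 D=31.20 P=32.56 G=10.16 A=23.76
t=0.54: R=43.42 D=32.02 P=32.83 G=10.60 A=23.77
t=0.82: R=43.63 D=32.87 P=33.10 G=11.05 A=23.77
t=1.09: R=43.82 D=33.69 P=33.37 G=11.49 A=23.78
t=1.36: R=44.02 D=34.51 P=33.64 G=11.93 A=23.79
t=1.63: R=44.21 D=35.33 P=33.91 G=12.37 A=23.80
t=1.91: R=44.41 D=36.18 P=34.20 G=12.83 A=23.81
t=2.18: R=44.61 D=37.00 P=34.47 G=13.27 A=23.82
t=2.45: R=44.80 D=37.82 P=34.74 G=13.71 A=23.82
Read off D at T=2.45: 37.82

D at T = 37.82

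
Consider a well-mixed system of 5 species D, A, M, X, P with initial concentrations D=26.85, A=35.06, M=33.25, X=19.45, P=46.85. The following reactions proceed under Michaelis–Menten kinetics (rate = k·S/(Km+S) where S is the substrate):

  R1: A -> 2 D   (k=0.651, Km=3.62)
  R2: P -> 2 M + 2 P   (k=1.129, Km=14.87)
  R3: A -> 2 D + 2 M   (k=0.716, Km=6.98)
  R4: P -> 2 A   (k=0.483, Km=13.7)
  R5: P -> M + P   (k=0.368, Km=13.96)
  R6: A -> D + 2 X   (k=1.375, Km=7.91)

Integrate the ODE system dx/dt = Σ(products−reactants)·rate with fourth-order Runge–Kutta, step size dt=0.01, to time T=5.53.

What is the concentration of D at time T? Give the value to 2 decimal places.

RK4 with dt=0.01: 553 steps to T=5.53. Trajectory (selected grid times):
t=0.00: D=26.85 A=35.06 M=33.25 X=19.45 P=46.85
t=0.61: D=28.98 A=34.11 M=35.20 X=20.82 P=47.15
t=1.23: D=31.13 A=33.15 M=37.17 X=22.20 P=47.45
t=1.84: D=33.24 A=32.22 M=39.12 X=23.55 P=47.74
t=2.46: D=35.38 A=31.27 M=41.09 X=24.91 P=48.04
t=3.07: D=37.47 A=30.35 M=43.03 X=26.25 P=48.34
t=3.69: D=39.58 A=29.43 M=45.00 X=27.59 P=48.64
t=4.30: D=41.65 A=28.52 M=46.93 X=28.91 P=48.94
t=4.92: D=43.74 A=27.61 M=48.89 X=30.24 P=49.24
t=5.53: D=45.79 A=26.73 M=50.82 X=31.54 P=49.54
Read off D at T=5.53: 45.79

D at T = 45.79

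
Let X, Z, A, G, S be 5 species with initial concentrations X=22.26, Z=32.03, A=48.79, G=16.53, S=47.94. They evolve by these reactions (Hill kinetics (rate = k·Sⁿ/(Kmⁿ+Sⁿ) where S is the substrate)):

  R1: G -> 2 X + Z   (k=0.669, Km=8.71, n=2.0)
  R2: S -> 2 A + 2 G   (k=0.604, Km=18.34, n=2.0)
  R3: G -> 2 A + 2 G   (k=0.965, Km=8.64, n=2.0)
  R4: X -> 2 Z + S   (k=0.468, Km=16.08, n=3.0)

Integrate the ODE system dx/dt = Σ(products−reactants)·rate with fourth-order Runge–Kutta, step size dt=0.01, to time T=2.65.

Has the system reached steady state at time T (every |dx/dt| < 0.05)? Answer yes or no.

RK4 with dt=0.01: 265 steps to T=2.65. Trajectory (selected grid times):
t=0.00: X=22.26 Z=32.03 A=48.79 G=16.53 S=47.94
t=0.29: X=22.47 Z=32.38 A=49.54 G=16.90 S=47.89
t=0.59: X=22.68 Z=32.75 A=50.31 G=17.29 S=47.83
t=0.88: X=22.89 Z=33.10 A=51.07 G=17.67 S=47.78
t=1.18: X=23.11 Z=33.47 A=51.85 G=18.05 S=47.73
t=1.47: X=23.33 Z=33.84 A=52.62 G=18.43 S=47.68
t=1.77: X=23.55 Z=34.21 A=53.41 G=18.82 S=47.62
t=2.06: X=23.77 Z=34.58 A=54.18 G=19.20 S=47.57
t=2.36: X=23.99 Z=34.96 A=54.98 G=19.59 S=47.52
t=2.65: X=24.21 Z=35.33 A=55.75 G=19.96 S=47.48
Rates at T: R1=0.5620, R2=0.5256, R3=0.8128, R4=0.3620
dx/dt at T (Σ net stoichiometry × rate): X=+0.7620, Z=+1.2860, A=+2.6767, G=+1.3019, S=-0.1636
Largest |dx/dt| is |+2.6767| (A) ≥ 0.05 → not steady.

Steady state at T: no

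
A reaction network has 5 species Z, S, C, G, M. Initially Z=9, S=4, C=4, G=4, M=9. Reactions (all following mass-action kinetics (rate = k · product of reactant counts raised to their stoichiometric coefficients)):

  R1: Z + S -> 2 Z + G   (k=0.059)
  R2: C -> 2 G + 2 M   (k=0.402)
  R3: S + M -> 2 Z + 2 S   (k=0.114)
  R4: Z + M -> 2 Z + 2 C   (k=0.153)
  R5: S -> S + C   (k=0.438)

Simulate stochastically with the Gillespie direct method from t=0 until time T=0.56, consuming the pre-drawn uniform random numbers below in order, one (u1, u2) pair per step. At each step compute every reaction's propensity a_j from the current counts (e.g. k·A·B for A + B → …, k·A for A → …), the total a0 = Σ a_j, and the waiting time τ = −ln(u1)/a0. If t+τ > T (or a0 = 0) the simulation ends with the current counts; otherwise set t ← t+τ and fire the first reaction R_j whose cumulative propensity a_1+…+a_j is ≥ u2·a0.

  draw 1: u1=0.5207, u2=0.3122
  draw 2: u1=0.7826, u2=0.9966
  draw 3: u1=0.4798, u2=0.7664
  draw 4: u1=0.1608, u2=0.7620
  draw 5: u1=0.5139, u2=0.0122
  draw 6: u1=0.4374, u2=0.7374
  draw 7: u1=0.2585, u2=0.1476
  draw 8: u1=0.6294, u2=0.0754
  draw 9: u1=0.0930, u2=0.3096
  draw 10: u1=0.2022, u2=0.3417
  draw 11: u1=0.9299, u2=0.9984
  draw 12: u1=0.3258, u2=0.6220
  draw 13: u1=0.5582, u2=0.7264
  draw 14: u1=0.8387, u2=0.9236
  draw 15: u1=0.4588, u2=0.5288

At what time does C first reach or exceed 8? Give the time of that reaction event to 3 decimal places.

t=0.000: Z=9 S=4 C=4 G=4 M=9
Draw 1: a1=2.124, a2=1.608, a3=4.104, a4=12.393, a5=1.752, a0=21.981; τ=−ln(0.5207)/21.981=0.030 → t=0.030; u2·a0=0.3122·21.981=6.862; a1+a2=3.732 < 6.862 ≤ a1+…+a3=7.836 → R3 fires; Z=11 S=5 C=4 G=4 M=8
Draw 2: a1=3.245, a2=1.608, a3=4.560, a4=13.464, a5=2.190, a0=25.067; τ=−ln(0.7826)/25.067=0.010 → t=0.039; u2·a0=0.9966·25.067=24.982; a1+…+a4=22.877 < 24.982 ≤ a1+…+a5=25.067 → R5 fires; Z=11 S=5 C=5 G=4 M=8
Draw 3: a1=3.245, a2=2.010, a3=4.560, a4=13.464, a5=2.190, a0=25.469; τ=−ln(0.4798)/25.469=0.029 → t=0.068; u2·a0=0.7664·25.469=19.519; a1+…+a3=9.815 < 19.519 ≤ a1+…+a4=23.279 → R4 fires; Z=12 S=5 C=7 G=4 M=7
Draw 4: a1=3.540, a2=2.814, a3=3.990, a4=12.852, a5=2.190, a0=25.386; τ=−ln(0.1608)/25.386=0.072 → t=0.140; u2·a0=0.7620·25.386=19.344; a1+…+a3=10.344 < 19.344 ≤ a1+…+a4=23.196 → R4 fires; Z=13 S=5 C=9 G=4 M=6
Draw 5: a1=3.835, a2=3.618, a3=3.420, a4=11.934, a5=2.190, a0=24.997; τ=−ln(0.5139)/24.997=0.027 → t=0.167; u2·a0=0.0122·24.997=0.305 ≤ a1=3.835 → R1 fires; Z=14 S=4 C=9 G=5 M=6
Draw 6: a1=3.304, a2=3.618, a3=2.736, a4=12.852, a5=1.752, a0=24.262; τ=−ln(0.4374)/24.262=0.034 → t=0.201; u2·a0=0.7374·24.262=17.891; a1+…+a3=9.658 < 17.891 ≤ a1+…+a4=22.510 → R4 fires; Z=15 S=4 C=11 G=5 M=5
Draw 7: a1=3.540, a2=4.422, a3=2.280, a4=11.475, a5=1.752, a0=23.469; τ=−ln(0.2585)/23.469=0.058 → t=0.259; u2·a0=0.1476·23.469=3.464 ≤ a1=3.540 → R1 fires; Z=16 S=3 C=11 G=6 M=5
Draw 8: a1=2.832, a2=4.422, a3=1.710, a4=12.240, a5=1.314, a0=22.518; τ=−ln(0.6294)/22.518=0.021 → t=0.279; u2·a0=0.0754·22.518=1.698 ≤ a1=2.832 → R1 fires; Z=17 S=2 C=11 G=7 M=5
Draw 9: a1=2.006, a2=4.422, a3=1.140, a4=13.005, a5=0.876, a0=21.449; τ=−ln(0.0930)/21.449=0.111 → t=0.390; u2·a0=0.3096·21.449=6.641; a1+a2=6.428 < 6.641 ≤ a1+…+a3=7.568 → R3 fires; Z=19 S=3 C=11 G=7 M=4
Draw 10: a1=3.363, a2=4.422, a3=1.368, a4=11.628, a5=1.314, a0=22.095; τ=−ln(0.2022)/22.095=0.072 → t=0.462; u2·a0=0.3417·22.095=7.550; a1=3.363 < 7.550 ≤ a1+a2=7.785 → R2 fires; Z=19 S=3 C=10 G=9 M=6
Draw 11: a1=3.363, a2=4.020, a3=2.052, a4=17.442, a5=1.314, a0=28.191; τ=−ln(0.9299)/28.191=0.003 → t=0.465; u2·a0=0.9984·28.191=28.146; a1+…+a4=26.877 < 28.146 ≤ a1+…+a5=28.191 → R5 fires; Z=19 S=3 C=11 G=9 M=6
Draw 12: a1=3.363, a2=4.422, a3=2.052, a4=17.442, a5=1.314, a0=28.593; τ=−ln(0.3258)/28.593=0.039 → t=0.504; u2·a0=0.6220·28.593=17.785; a1+…+a3=9.837 < 17.785 ≤ a1+…+a4=27.279 → R4 fires; Z=20 S=3 C=13 G=9 M=5
Draw 13: a1=3.540, a2=5.226, a3=1.710, a4=15.300, a5=1.314, a0=27.090; τ=−ln(0.5582)/27.090=0.022 → t=0.526; u2·a0=0.7264·27.090=19.678; a1+…+a3=10.476 < 19.678 ≤ a1+…+a4=25.776 → R4 fires; Z=21 S=3 C=15 G=9 M=4
Draw 14: a1=3.717, a2=6.030, a3=1.368, a4=12.852, a5=1.314, a0=25.281; τ=−ln(0.8387)/25.281=0.007 → t=0.533; u2·a0=0.9236·25.281=23.350; a1+…+a3=11.115 < 23.350 ≤ a1+…+a4=23.967 → R4 fires; Z=22 S=3 C=17 G=9 M=3
Draw 15: a1=3.894, a2=6.834, a3=1.026, a4=10.098, a5=1.314, a0=23.166; τ=−ln(0.4588)/23.166=0.034 → t=0.566 > T=0.56: stop.
C first becomes ≥ 8 when it reaches 9 at the event at t=0.140.

Threshold first reached at t = 0.140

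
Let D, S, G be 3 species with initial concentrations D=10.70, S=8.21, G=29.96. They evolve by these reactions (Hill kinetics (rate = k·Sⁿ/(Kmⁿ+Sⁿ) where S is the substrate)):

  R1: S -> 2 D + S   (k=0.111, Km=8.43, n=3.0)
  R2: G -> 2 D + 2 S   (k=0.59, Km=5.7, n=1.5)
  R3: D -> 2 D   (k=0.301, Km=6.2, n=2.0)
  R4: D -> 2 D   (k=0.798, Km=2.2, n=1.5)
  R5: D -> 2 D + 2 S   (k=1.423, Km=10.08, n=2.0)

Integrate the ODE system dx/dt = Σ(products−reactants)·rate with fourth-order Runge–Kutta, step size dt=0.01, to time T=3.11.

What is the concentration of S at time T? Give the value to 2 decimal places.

S at T = 17.71

RK4 with dt=0.01: 311 steps to T=3.11. Trajectory (selected grid times):
t=0.00: D=10.70 S=8.21 G=29.96
t=0.35: D=11.73 S=9.14 G=29.77
t=0.69: D=12.77 S=10.09 G=29.58
t=1.04: D=13.87 S=11.10 G=29.39
t=1.38: D=14.96 S=12.12 G=29.21
t=1.73: D=16.11 S=13.20 G=29.02
t=2.07: D=17.24 S=14.28 G=28.83
t=2.42: D=18.42 S=15.41 G=28.65
t=2.76: D=19.59 S=16.54 G=28.46
t=3.11: D=20.80 S=17.71 G=28.27
Read off S at T=3.11: 17.71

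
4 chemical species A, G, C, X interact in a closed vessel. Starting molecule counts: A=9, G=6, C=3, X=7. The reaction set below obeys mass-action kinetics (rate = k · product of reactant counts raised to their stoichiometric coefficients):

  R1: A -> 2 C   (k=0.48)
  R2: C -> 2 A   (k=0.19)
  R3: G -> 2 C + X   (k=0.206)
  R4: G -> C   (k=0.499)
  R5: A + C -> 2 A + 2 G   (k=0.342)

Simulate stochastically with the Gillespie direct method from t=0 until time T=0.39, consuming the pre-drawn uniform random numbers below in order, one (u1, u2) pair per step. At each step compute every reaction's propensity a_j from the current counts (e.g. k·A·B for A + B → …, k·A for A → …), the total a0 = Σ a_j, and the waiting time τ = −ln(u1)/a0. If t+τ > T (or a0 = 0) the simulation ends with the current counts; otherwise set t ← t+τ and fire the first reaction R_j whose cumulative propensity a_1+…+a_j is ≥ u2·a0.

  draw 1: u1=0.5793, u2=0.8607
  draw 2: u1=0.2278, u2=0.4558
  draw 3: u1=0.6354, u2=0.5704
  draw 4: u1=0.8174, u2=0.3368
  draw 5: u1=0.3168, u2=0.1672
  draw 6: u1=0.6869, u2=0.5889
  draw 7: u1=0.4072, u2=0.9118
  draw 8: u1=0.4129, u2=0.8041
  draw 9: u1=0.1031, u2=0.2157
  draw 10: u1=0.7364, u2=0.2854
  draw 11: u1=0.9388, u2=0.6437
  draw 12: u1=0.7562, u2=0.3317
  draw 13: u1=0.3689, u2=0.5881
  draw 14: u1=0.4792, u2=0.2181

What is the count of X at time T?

t=0.000: A=9 G=6 C=3 X=7
Draw 1: a1=4.320, a2=0.570, a3=1.236, a4=2.994, a5=9.234, a0=18.354; τ=−ln(0.5793)/18.354=0.030 → t=0.030; u2·a0=0.8607·18.354=15.797; a1+…+a4=9.120 < 15.797 ≤ a1+…+a5=18.354 → R5 fires; A=10 G=8 C=2 X=7
Draw 2: a1=4.800, a2=0.380, a3=1.648, a4=3.992, a5=6.840, a0=17.660; τ=−ln(0.2278)/17.660=0.084 → t=0.114; u2·a0=0.4558·17.660=8.049; a1+…+a3=6.828 < 8.049 ≤ a1+…+a4=10.820 → R4 fires; A=10 G=7 C=3 X=7
Draw 3: a1=4.800, a2=0.570, a3=1.442, a4=3.493, a5=10.260, a0=20.565; τ=−ln(0.6354)/20.565=0.022 → t=0.136; u2·a0=0.5704·20.565=11.730; a1+…+a4=10.305 < 11.730 ≤ a1+…+a5=20.565 → R5 fires; A=11 G=9 C=2 X=7
Draw 4: a1=5.280, a2=0.380, a3=1.854, a4=4.491, a5=7.524, a0=19.529; τ=−ln(0.8174)/19.529=0.010 → t=0.146; u2·a0=0.3368·19.529=6.577; a1+a2=5.660 < 6.577 ≤ a1+…+a3=7.514 → R3 fires; A=11 G=8 C=4 X=8
Draw 5: a1=5.280, a2=0.760, a3=1.648, a4=3.992, a5=15.048, a0=26.728; τ=−ln(0.3168)/26.728=0.043 → t=0.189; u2·a0=0.1672·26.728=4.469 ≤ a1=5.280 → R1 fires; A=10 G=8 C=6 X=8
Draw 6: a1=4.800, a2=1.140, a3=1.648, a4=3.992, a5=20.520, a0=32.100; τ=−ln(0.6869)/32.100=0.012 → t=0.201; u2·a0=0.5889·32.100=18.904; a1+…+a4=11.580 < 18.904 ≤ a1+…+a5=32.100 → R5 fires; A=11 G=10 C=5 X=8
Draw 7: a1=5.280, a2=0.950, a3=2.060, a4=4.990, a5=18.810, a0=32.090; τ=−ln(0.4072)/32.090=0.028 → t=0.229; u2·a0=0.9118·32.090=29.260; a1+…+a4=13.280 < 29.260 ≤ a1+…+a5=32.090 → R5 fires; A=12 G=12 C=4 X=8
Draw 8: a1=5.760, a2=0.760, a3=2.472, a4=5.988, a5=16.416, a0=31.396; τ=−ln(0.4129)/31.396=0.028 → t=0.257; u2·a0=0.8041·31.396=25.246; a1+…+a4=14.980 < 25.246 ≤ a1+…+a5=31.396 → R5 fires; A=13 G=14 C=3 X=8
Draw 9: a1=6.240, a2=0.570, a3=2.884, a4=6.986, a5=13.338, a0=30.018; τ=−ln(0.1031)/30.018=0.076 → t=0.332; u2·a0=0.2157·30.018=6.475; a1=6.240 < 6.475 ≤ a1+a2=6.810 → R2 fires; A=15 G=14 C=2 X=8
Draw 10: a1=7.200, a2=0.380, a3=2.884, a4=6.986, a5=10.260, a0=27.710; τ=−ln(0.7364)/27.710=0.011 → t=0.343; u2·a0=0.2854·27.710=7.908; a1+a2=7.580 < 7.908 ≤ a1+…+a3=10.464 → R3 fires; A=15 G=13 C=4 X=9
Draw 11: a1=7.200, a2=0.760, a3=2.678, a4=6.487, a5=20.520, a0=37.645; τ=−ln(0.9388)/37.645=0.002 → t=0.345; u2·a0=0.6437·37.645=24.232; a1+…+a4=17.125 < 24.232 ≤ a1+…+a5=37.645 → R5 fires; A=16 G=15 C=3 X=9
Draw 12: a1=7.680, a2=0.570, a3=3.090, a4=7.485, a5=16.416, a0=35.241; τ=−ln(0.7562)/35.241=0.008 → t=0.353; u2·a0=0.3317·35.241=11.689; a1+…+a3=11.340 < 11.689 ≤ a1+…+a4=18.825 → R4 fires; A=16 G=14 C=4 X=9
Draw 13: a1=7.680, a2=0.760, a3=2.884, a4=6.986, a5=21.888, a0=40.198; τ=−ln(0.3689)/40.198=0.025 → t=0.378; u2·a0=0.5881·40.198=23.640; a1+…+a4=18.310 < 23.640 ≤ a1+…+a5=40.198 → R5 fires; A=17 G=16 C=3 X=9
Draw 14: a1=8.160, a2=0.570, a3=3.296, a4=7.984, a5=17.442, a0=37.452; τ=−ln(0.4792)/37.452=0.020 → t=0.398 > T=0.39: stop.
Read off X at T=0.39: 9

X at T = 9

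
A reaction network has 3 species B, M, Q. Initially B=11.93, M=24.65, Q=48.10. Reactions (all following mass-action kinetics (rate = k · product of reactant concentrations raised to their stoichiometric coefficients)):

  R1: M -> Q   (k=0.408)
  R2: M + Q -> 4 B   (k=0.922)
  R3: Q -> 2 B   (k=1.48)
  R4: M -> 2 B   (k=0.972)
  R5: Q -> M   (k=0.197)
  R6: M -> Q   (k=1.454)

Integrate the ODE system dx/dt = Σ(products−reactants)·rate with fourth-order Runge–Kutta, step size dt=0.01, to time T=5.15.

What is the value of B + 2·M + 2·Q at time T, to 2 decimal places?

Check how each reaction changes W = B + 2·M + 2·Q (weight of products minus weight of reactants):
R1: M -> Q: (2·1) − (2·1) = 2 − 2 = 0
R2: M + Q -> 4 B: (1·4) − (2·1 + 2·1) = 4 − 4 = 0
R3: Q -> 2 B: (1·2) − (2·1) = 2 − 2 = 0
R4: M -> 2 B: (1·2) − (2·1) = 2 − 2 = 0
R5: Q -> M: (2·1) − (2·1) = 2 − 2 = 0
R6: M -> Q: (2·1) − (2·1) = 2 − 2 = 0
Every reaction leaves W unchanged, so W is conserved and no simulation is needed: W(T) = W(0) = 11.93 + 2·24.65 + 2·48.10 = 157.43

Value at T = 157.43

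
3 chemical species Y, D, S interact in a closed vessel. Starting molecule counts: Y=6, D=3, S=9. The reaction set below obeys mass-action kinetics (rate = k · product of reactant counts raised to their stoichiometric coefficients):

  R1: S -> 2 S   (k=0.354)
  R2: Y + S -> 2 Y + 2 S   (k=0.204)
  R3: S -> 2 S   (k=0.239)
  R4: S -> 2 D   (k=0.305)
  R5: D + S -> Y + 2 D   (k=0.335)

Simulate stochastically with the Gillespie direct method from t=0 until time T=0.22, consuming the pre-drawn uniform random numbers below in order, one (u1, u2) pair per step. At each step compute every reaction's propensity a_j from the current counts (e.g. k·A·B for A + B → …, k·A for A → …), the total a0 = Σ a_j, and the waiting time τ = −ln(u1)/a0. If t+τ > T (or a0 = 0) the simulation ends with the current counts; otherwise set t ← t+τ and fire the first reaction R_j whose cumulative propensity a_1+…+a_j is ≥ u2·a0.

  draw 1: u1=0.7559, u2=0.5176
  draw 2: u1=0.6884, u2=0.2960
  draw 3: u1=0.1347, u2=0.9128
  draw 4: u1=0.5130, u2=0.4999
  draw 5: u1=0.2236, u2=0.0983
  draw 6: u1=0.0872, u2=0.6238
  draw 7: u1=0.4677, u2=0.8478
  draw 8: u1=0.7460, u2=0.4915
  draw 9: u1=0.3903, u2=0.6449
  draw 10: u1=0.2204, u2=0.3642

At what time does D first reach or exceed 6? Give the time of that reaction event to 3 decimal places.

Threshold first reached at t = 0.175

t=0.000: Y=6 D=3 S=9
Draw 1: a1=3.186, a2=11.016, a3=2.151, a4=2.745, a5=9.045, a0=28.143; τ=−ln(0.7559)/28.143=0.010 → t=0.010; u2·a0=0.5176·28.143=14.567; a1+a2=14.202 < 14.567 ≤ a1+…+a3=16.353 → R3 fires; Y=6 D=3 S=10
Draw 2: a1=3.540, a2=12.240, a3=2.390, a4=3.050, a5=10.050, a0=31.270; τ=−ln(0.6884)/31.270=0.012 → t=0.022; u2·a0=0.2960·31.270=9.256; a1=3.540 < 9.256 ≤ a1+a2=15.780 → R2 fires; Y=7 D=3 S=11
Draw 3: a1=3.894, a2=15.708, a3=2.629, a4=3.355, a5=11.055, a0=36.641; τ=−ln(0.1347)/36.641=0.055 → t=0.077; u2·a0=0.9128·36.641=33.446; a1+…+a4=25.586 < 33.446 ≤ a1+…+a5=36.641 → R5 fires; Y=8 D=4 S=10
Draw 4: a1=3.540, a2=16.320, a3=2.390, a4=3.050, a5=13.400, a0=38.700; τ=−ln(0.5130)/38.700=0.017 → t=0.094; u2·a0=0.4999·38.700=19.346; a1=3.540 < 19.346 ≤ a1+a2=19.860 → R2 fires; Y=9 D=4 S=11
Draw 5: a1=3.894, a2=20.196, a3=2.629, a4=3.355, a5=14.740, a0=44.814; τ=−ln(0.2236)/44.814=0.033 → t=0.127; u2·a0=0.0983·44.814=4.405; a1=3.894 < 4.405 ≤ a1+a2=24.090 → R2 fires; Y=10 D=4 S=12
Draw 6: a1=4.248, a2=24.480, a3=2.868, a4=3.660, a5=16.080, a0=51.336; τ=−ln(0.0872)/51.336=0.048 → t=0.175; u2·a0=0.6238·51.336=32.023; a1+…+a3=31.596 < 32.023 ≤ a1+…+a4=35.256 → R4 fires; Y=10 D=6 S=11
Draw 7: a1=3.894, a2=22.440, a3=2.629, a4=3.355, a5=22.110, a0=54.428; τ=−ln(0.4677)/54.428=0.014 → t=0.189; u2·a0=0.8478·54.428=46.144; a1+…+a4=32.318 < 46.144 ≤ a1+…+a5=54.428 → R5 fires; Y=11 D=7 S=10
Draw 8: a1=3.540, a2=22.440, a3=2.390, a4=3.050, a5=23.450, a0=54.870; τ=−ln(0.7460)/54.870=0.005 → t=0.194; u2·a0=0.4915·54.870=26.969; a1+a2=25.980 < 26.969 ≤ a1+…+a3=28.370 → R3 fires; Y=11 D=7 S=11
Draw 9: a1=3.894, a2=24.684, a3=2.629, a4=3.355, a5=25.795, a0=60.357; τ=−ln(0.3903)/60.357=0.016 → t=0.210; u2·a0=0.6449·60.357=38.924; a1+…+a4=34.562 < 38.924 ≤ a1+…+a5=60.357 → R5 fires; Y=12 D=8 S=10
Draw 10: a1=3.540, a2=24.480, a3=2.390, a4=3.050, a5=26.800, a0=60.260; τ=−ln(0.2204)/60.260=0.025 → t=0.235 > T=0.22: stop.
D first becomes ≥ 6 when it reaches 6 at the event at t=0.175.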